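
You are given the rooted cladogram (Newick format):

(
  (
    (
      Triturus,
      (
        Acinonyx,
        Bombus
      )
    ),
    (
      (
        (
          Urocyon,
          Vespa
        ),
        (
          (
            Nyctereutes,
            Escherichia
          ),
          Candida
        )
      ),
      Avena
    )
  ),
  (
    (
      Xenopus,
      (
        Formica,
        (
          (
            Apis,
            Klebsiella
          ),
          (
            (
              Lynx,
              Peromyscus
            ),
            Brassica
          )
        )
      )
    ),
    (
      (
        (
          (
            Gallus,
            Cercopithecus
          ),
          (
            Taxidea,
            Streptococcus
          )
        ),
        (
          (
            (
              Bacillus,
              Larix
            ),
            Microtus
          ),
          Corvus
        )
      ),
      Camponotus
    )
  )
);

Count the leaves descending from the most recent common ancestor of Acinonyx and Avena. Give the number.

The MRCA of Acinonyx and Avena is the node subtending ((Triturus,(Acinonyx,Bombus)),(((Urocyon,Vespa),((Nyctereutes,Escherichia),Candida)),Avena)).
That clade contains 9 terminal taxa: Acinonyx, Avena, Bombus, Candida, Escherichia, Nyctereutes, Triturus, Urocyon, Vespa.

9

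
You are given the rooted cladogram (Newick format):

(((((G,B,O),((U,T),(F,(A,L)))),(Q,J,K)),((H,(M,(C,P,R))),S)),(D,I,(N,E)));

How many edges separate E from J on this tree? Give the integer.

The MRCA of E and J is the root of the tree.
From E up to that node: 3 branches. From J up to the same node: 4 branches. Total: 3 + 4 = 7.

7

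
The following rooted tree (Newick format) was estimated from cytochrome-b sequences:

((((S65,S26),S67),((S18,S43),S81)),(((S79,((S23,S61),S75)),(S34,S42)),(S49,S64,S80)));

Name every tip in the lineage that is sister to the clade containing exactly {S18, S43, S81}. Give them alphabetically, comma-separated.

The clade containing exactly {S18, S43, S81} attaches to the tree at the node subtending (((S65,S26),S67),((S18,S43),S81)).
The other lineage descending from that same node — the sister group — is ((S65,S26),S67); its 3 tips in alphabetical order are the answer.

S26, S65, S67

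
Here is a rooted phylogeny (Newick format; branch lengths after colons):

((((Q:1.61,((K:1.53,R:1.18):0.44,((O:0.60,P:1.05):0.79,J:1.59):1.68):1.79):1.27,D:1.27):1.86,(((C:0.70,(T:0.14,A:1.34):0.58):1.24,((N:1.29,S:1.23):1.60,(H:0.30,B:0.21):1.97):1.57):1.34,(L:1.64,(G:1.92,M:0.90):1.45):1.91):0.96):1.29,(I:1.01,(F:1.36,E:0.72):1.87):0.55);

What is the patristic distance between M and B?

9.35

The path runs M → … → MRCA → … → B; the MRCA is the node subtending (((C,(T,A)),((N,S),(H,B))),(L,(G,M))).
Branch lengths along that path: 0.90 + 1.45 + 1.91 + 1.34 + 1.57 + 1.97 + 0.21 = 9.35.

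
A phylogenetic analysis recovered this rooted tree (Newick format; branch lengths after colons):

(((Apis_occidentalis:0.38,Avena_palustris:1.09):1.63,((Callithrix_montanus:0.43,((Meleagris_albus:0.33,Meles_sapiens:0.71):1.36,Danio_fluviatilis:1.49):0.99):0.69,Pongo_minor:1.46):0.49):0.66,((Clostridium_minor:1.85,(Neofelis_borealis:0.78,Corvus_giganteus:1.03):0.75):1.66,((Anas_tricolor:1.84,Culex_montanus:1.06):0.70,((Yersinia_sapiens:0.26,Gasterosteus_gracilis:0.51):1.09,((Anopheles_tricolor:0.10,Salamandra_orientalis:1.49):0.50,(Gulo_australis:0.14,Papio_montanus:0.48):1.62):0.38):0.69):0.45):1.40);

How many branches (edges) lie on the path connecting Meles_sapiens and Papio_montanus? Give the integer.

12

The MRCA of Meles_sapiens and Papio_montanus is the root of the tree.
From Meles_sapiens up to that node: 6 branches. From Papio_montanus up to the same node: 6 branches. Total: 6 + 6 = 12.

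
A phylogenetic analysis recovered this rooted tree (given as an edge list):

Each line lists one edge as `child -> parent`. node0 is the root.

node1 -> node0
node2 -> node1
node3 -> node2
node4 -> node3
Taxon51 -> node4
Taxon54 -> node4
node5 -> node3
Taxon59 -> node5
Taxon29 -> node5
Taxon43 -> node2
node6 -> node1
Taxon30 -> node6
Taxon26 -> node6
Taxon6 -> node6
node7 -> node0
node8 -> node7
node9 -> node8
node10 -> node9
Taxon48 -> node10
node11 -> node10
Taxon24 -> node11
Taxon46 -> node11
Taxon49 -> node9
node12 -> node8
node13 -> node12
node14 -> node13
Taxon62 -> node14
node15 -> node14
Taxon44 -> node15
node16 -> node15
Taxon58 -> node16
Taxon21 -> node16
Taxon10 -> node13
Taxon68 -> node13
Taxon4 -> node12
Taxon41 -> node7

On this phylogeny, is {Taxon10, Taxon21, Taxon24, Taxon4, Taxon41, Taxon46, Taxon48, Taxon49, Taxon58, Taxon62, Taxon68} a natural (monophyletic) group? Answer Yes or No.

No

The MRCA of the listed taxa subtends ((((Taxon48,(Taxon24,Taxon46)),Taxon49),(((Taxon62,(Taxon44,(Taxon58,Taxon21))),Taxon10,Taxon68),Taxon4)),Taxon41).
That clade also contains Taxon44, which is not in the proposed group, so the group is not monophyletic.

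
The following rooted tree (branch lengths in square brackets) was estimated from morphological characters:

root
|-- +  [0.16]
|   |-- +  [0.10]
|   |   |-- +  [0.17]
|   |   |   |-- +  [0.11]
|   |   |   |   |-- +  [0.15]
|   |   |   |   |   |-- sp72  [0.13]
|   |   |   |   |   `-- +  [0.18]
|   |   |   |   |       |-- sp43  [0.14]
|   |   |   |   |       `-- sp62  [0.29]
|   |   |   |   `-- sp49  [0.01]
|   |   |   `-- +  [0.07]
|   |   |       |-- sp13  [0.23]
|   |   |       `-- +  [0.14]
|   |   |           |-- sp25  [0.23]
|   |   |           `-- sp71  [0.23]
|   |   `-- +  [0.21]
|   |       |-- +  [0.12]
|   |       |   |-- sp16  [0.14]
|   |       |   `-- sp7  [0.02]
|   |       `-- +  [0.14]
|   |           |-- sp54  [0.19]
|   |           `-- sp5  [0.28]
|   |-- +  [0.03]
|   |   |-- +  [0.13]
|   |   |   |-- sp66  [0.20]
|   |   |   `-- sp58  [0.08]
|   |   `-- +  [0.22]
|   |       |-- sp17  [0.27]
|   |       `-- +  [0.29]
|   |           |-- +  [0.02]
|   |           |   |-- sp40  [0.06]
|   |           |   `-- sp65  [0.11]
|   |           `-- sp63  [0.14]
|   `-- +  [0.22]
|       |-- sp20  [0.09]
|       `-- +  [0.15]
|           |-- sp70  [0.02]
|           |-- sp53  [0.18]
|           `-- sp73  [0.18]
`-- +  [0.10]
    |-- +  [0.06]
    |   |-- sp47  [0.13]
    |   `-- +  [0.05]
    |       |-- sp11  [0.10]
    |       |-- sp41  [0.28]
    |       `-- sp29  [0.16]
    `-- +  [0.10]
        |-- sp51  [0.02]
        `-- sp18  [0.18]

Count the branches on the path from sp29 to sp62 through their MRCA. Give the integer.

11

The MRCA of sp29 and sp62 is the root of the tree.
From sp29 up to that node: 4 branches. From sp62 up to the same node: 7 branches. Total: 4 + 7 = 11.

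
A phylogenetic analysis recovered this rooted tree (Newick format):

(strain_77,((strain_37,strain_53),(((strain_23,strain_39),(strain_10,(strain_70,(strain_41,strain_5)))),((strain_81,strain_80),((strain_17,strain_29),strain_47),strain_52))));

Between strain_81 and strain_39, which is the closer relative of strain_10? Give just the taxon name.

strain_39

The MRCA of strain_10 and strain_39 subtends ((strain_23,strain_39),(strain_10,(strain_70,(strain_41,strain_5)))) (6 taxa).
The MRCA of strain_10 and strain_81 subtends (((strain_23,strain_39),(strain_10,(strain_70,(strain_41,strain_5)))),((strain_81,strain_80),((strain_17,strain_29),strain_47),strain_52)) (12 taxa).
The first is nested inside the second, so strain_10 shares a more recent common ancestor with strain_39.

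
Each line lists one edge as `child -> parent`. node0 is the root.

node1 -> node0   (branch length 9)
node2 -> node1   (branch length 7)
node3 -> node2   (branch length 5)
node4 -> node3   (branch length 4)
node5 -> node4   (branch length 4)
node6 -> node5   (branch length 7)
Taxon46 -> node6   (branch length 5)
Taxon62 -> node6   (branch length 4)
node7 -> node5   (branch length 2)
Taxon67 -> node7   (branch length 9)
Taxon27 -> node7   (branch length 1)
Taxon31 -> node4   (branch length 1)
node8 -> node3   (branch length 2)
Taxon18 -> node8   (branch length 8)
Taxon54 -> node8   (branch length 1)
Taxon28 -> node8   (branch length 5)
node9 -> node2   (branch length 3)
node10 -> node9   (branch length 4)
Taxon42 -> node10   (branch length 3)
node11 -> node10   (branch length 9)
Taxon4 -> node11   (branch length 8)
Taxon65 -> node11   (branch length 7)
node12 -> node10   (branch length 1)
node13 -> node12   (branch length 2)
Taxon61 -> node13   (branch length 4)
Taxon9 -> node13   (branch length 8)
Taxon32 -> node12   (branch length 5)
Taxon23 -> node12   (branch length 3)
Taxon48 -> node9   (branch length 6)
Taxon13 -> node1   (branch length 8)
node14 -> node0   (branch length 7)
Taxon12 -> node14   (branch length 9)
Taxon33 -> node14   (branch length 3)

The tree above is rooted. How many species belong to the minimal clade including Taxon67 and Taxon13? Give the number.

The MRCA of Taxon67 and Taxon13 is the node subtending ((((((Taxon46,Taxon62),(Taxon67,Taxon27)),Taxon31),(Taxon18,Taxon54,Taxon28)),((Taxon42,(Taxon4,Taxon65),((Taxon61,Taxon9),Taxon32,Taxon23)),Taxon48)),Taxon13).
That clade contains 17 terminal taxa: Taxon13, Taxon18, Taxon23, Taxon27, Taxon28, Taxon31, Taxon32, Taxon4, Taxon42, Taxon46, Taxon48, Taxon54, Taxon61, Taxon62, Taxon65, Taxon67, Taxon9.

17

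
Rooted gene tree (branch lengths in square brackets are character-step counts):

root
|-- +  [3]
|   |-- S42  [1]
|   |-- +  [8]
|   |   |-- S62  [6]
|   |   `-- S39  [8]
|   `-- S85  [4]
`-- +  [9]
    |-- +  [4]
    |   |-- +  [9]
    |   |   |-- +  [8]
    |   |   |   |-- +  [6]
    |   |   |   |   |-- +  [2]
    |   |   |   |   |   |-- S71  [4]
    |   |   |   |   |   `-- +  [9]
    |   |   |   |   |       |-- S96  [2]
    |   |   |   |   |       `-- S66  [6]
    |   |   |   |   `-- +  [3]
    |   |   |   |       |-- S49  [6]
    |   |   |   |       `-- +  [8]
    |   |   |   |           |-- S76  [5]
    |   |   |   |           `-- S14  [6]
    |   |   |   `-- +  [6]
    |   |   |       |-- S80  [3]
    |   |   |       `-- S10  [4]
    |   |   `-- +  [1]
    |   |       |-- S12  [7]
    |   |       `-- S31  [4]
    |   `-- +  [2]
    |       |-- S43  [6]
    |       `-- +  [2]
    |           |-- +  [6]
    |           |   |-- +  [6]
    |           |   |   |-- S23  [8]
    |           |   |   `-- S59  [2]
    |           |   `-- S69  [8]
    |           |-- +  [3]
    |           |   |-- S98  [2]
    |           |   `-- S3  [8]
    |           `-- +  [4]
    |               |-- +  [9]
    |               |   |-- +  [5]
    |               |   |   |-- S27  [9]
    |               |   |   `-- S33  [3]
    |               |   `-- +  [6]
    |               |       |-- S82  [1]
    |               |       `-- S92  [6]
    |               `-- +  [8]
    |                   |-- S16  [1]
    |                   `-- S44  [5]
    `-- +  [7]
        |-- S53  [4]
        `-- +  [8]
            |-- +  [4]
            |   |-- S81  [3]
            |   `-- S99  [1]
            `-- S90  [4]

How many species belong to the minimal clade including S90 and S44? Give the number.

26

The MRCA of S90 and S44 is the node subtending ((((((S71,(S96,S66)),(S49,(S76,S14))),(S80,S10)),(S12,S31)),(S43,(((S23,S59),S69),(S98,S3),(((S27,S33),(S82,S92)),(S16,S44))))),(S53,((S81,S99),S90))).
That clade contains 26 terminal taxa: S10, S12, S14, S16, S23, S27, S3, S31, S33, S43, S44, S49, S53, S59, S66, S69, S71, S76, S80, S81, S82, S90, S92, S96, S98, S99.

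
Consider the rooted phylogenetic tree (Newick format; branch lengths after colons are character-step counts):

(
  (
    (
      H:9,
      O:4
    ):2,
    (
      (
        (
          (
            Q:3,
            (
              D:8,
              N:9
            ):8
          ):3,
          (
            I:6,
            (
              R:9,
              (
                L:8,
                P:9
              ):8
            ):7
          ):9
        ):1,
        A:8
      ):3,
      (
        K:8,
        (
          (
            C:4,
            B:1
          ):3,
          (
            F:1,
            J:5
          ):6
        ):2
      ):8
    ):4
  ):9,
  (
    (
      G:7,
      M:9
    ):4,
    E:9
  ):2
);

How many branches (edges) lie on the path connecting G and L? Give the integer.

The MRCA of G and L is the root of the tree.
From G up to that node: 3 branches. From L up to the same node: 8 branches. Total: 3 + 8 = 11.

11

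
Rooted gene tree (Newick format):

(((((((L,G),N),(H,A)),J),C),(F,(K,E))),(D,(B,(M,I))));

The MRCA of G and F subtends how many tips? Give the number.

The MRCA of G and F is the node subtending ((((((L,G),N),(H,A)),J),C),(F,(K,E))).
That clade contains 10 terminal taxa: A, C, E, F, G, H, J, K, L, N.

10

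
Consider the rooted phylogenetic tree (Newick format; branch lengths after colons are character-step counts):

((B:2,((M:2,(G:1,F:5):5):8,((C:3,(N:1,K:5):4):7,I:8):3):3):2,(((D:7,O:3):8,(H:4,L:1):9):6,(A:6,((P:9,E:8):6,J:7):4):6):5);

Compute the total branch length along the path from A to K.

41

The path runs A → … → MRCA → … → K; the MRCA is the root of the tree.
Branch lengths along that path: 6 + 6 + 5 + 2 + 3 + 3 + 7 + 4 + 5 = 41.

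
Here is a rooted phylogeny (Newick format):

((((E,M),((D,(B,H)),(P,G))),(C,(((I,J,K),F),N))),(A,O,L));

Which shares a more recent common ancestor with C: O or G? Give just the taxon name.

The MRCA of C and G subtends (((E,M),((D,(B,H)),(P,G))),(C,(((I,J,K),F),N))) (13 taxa).
The MRCA of C and O is the root, subtending the entire tree (16 taxa).
The first is nested inside the second, so C shares a more recent common ancestor with G.

G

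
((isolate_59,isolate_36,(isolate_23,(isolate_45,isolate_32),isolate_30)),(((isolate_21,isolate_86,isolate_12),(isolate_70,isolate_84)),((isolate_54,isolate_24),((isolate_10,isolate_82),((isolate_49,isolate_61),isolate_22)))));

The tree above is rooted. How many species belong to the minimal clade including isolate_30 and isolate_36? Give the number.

6

The MRCA of isolate_30 and isolate_36 is the node subtending (isolate_59,isolate_36,(isolate_23,(isolate_45,isolate_32),isolate_30)).
That clade contains 6 terminal taxa: isolate_23, isolate_30, isolate_32, isolate_36, isolate_45, isolate_59.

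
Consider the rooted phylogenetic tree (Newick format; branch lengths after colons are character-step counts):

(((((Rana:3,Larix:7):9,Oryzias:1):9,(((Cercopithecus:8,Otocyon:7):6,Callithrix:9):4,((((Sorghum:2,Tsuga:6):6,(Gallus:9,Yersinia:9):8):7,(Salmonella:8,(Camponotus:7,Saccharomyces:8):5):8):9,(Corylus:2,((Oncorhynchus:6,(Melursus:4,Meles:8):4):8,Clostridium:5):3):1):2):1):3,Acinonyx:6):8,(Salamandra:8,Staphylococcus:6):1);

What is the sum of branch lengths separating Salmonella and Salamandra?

The path runs Salmonella → … → MRCA → … → Salamandra; the MRCA is the root of the tree.
Branch lengths along that path: 8 + 8 + 9 + 2 + 1 + 3 + 8 + 1 + 8 = 48.

48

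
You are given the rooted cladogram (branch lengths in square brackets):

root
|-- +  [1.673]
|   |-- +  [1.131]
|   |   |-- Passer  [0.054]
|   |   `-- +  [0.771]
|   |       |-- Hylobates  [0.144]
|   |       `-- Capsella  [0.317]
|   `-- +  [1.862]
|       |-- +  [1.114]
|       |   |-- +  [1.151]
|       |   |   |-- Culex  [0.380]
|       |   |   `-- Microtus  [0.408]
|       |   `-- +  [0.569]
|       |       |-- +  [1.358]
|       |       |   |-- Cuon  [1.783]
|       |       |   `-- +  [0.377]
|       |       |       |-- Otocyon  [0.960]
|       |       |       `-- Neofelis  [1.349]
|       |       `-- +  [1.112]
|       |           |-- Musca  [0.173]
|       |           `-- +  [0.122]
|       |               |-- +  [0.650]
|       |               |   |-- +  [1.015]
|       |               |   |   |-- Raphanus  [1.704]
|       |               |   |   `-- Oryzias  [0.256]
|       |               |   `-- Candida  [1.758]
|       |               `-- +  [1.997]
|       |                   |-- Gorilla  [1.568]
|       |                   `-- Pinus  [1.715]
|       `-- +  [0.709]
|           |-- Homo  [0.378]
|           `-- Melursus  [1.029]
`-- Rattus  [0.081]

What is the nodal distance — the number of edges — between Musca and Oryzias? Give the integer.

The MRCA of Musca and Oryzias is the node subtending (Musca,(((Raphanus,Oryzias),Candida),(Gorilla,Pinus))).
From Musca up to that node: 1 branch. From Oryzias up to the same node: 4 branches. Total: 1 + 4 = 5.

5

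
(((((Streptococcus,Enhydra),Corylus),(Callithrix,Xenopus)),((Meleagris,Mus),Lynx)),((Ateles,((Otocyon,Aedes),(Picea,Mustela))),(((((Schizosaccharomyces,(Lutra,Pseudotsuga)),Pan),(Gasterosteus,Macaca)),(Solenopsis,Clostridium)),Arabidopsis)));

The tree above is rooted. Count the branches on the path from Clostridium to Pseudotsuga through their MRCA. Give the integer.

7

The MRCA of Clostridium and Pseudotsuga is the node subtending ((((Schizosaccharomyces,(Lutra,Pseudotsuga)),Pan),(Gasterosteus,Macaca)),(Solenopsis,Clostridium)).
From Clostridium up to that node: 2 branches. From Pseudotsuga up to the same node: 5 branches. Total: 2 + 5 = 7.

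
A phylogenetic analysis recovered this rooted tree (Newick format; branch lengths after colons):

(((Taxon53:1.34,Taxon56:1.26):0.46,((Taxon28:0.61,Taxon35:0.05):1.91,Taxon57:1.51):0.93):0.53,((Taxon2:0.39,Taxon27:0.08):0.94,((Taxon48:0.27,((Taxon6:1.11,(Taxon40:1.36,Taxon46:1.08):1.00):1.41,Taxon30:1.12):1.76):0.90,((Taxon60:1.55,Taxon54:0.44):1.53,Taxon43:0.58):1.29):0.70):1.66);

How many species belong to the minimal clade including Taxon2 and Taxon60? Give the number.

10

The MRCA of Taxon2 and Taxon60 is the node subtending ((Taxon2,Taxon27),((Taxon48,((Taxon6,(Taxon40,Taxon46)),Taxon30)),((Taxon60,Taxon54),Taxon43))).
That clade contains 10 terminal taxa: Taxon2, Taxon27, Taxon30, Taxon40, Taxon43, Taxon46, Taxon48, Taxon54, Taxon6, Taxon60.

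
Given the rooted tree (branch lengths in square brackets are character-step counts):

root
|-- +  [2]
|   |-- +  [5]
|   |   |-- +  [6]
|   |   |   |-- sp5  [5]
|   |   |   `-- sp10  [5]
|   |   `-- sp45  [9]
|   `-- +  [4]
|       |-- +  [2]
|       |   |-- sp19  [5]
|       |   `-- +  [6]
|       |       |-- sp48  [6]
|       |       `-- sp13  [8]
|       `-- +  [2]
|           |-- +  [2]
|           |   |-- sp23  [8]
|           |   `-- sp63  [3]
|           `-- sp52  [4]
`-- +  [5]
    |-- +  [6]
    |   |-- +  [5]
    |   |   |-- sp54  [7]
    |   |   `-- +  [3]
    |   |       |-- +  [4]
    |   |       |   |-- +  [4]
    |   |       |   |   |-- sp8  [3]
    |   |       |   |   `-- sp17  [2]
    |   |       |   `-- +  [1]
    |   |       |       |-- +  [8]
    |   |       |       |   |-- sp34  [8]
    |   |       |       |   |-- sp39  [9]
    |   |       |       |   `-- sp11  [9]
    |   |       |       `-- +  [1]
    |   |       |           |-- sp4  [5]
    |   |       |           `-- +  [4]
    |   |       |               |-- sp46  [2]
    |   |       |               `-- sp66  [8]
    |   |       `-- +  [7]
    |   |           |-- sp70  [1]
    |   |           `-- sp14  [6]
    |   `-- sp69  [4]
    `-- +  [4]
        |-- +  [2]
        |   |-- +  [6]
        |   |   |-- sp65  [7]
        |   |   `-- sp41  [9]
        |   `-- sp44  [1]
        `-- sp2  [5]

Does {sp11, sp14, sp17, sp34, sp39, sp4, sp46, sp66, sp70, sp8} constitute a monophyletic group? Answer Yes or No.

The most recent common ancestor of these taxa subtends (((sp8,sp17),((sp34,sp39,sp11),(sp4,(sp46,sp66)))),(sp70,sp14)).
That clade has exactly 10 tips — every listed taxon and nothing else — so the group is monophyletic.

Yes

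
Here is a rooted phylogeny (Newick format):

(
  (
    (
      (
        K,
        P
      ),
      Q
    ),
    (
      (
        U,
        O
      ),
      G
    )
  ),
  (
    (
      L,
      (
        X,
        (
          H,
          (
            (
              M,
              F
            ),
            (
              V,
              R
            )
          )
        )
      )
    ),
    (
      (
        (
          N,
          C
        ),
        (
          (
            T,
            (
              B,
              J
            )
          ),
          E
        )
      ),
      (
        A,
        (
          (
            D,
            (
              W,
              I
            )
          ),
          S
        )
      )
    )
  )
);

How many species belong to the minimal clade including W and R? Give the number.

The MRCA of W and R is the node subtending ((L,(X,(H,((M,F),(V,R))))),(((N,C),((T,(B,J)),E)),(A,((D,(W,I)),S)))).
That clade contains 18 terminal taxa: A, B, C, D, E, F, H, I, J, L, M, N, R, S, T, V, W, X.

18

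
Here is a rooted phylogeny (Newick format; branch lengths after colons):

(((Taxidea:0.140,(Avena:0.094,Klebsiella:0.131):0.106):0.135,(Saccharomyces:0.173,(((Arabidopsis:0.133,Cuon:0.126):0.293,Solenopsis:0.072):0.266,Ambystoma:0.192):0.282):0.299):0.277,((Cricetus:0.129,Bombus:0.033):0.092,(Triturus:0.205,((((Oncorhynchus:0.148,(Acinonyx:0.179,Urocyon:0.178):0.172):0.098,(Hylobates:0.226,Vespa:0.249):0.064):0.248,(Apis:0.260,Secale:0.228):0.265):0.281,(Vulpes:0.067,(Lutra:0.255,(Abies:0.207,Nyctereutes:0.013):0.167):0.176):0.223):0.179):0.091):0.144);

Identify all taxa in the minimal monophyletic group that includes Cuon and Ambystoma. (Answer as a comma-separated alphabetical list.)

Ambystoma, Arabidopsis, Cuon, Solenopsis

Tracing Cuon: it sits inside (Arabidopsis,Cuon).
Tracing Ambystoma: it sits inside (((Arabidopsis,Cuon),Solenopsis),Ambystoma).
The smallest clade enclosing both is (((Arabidopsis,Cuon),Solenopsis),Ambystoma); the answer is its 4 terminal taxa in alphabetical order.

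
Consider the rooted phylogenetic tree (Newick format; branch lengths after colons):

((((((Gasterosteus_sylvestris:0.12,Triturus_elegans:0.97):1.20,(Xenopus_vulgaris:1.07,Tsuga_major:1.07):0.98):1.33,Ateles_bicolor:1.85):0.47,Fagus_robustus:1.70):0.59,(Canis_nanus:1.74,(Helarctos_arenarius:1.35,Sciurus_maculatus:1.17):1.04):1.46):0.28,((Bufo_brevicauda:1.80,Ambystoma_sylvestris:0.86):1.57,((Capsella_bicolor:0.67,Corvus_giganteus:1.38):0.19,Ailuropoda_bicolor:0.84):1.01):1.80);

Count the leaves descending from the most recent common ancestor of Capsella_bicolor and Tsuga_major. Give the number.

The MRCA of Capsella_bicolor and Tsuga_major is the root, so the clade is the entire tree.
That clade contains 14 terminal taxa: Ailuropoda_bicolor, Ambystoma_sylvestris, Ateles_bicolor, Bufo_brevicauda, Canis_nanus, Capsella_bicolor, Corvus_giganteus, Fagus_robustus, Gasterosteus_sylvestris, Helarctos_arenarius, Sciurus_maculatus, Triturus_elegans, Tsuga_major, Xenopus_vulgaris.

14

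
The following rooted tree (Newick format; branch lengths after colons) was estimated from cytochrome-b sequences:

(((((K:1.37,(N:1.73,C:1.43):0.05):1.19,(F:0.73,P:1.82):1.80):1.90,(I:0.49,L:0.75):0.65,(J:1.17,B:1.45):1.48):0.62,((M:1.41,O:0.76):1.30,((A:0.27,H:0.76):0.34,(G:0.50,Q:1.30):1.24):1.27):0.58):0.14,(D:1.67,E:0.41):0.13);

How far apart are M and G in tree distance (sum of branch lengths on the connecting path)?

5.72

The path runs M → … → MRCA → … → G; the MRCA is the node subtending ((M,O),((A,H),(G,Q))).
Branch lengths along that path: 1.41 + 1.30 + 1.27 + 1.24 + 0.50 = 5.72.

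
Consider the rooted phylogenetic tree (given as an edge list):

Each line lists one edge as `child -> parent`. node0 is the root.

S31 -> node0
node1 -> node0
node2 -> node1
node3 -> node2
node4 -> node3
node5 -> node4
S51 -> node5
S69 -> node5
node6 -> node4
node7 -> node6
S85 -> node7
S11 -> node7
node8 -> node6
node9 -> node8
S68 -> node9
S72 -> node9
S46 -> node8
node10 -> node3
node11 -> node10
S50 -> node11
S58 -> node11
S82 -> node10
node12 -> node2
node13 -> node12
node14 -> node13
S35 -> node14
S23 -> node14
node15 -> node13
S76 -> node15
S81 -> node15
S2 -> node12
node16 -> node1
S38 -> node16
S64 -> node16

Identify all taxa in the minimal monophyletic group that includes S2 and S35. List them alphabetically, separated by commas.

S2, S23, S35, S76, S81

Tracing S2: it sits inside (((S35,S23),(S76,S81)),S2).
Tracing S35: it sits inside (S35,S23).
The smallest clade enclosing both is (((S35,S23),(S76,S81)),S2); the answer is its 5 terminal taxa in alphabetical order.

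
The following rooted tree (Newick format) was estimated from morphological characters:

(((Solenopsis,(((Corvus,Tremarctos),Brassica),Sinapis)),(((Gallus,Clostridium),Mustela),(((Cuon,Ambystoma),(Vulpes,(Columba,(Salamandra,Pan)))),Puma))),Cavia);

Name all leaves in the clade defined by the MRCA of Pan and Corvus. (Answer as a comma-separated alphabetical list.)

Tracing Pan: it sits inside (Salamandra,Pan).
Tracing Corvus: it sits inside (Corvus,Tremarctos).
The smallest clade enclosing both is ((Solenopsis,(((Corvus,Tremarctos),Brassica),Sinapis)),(((Gallus,Clostridium),Mustela),(((Cuon,Ambystoma),(Vulpes,(Columba,(Salamandra,Pan)))),Puma))); the answer is its 15 terminal taxa in alphabetical order.

Ambystoma, Brassica, Clostridium, Columba, Corvus, Cuon, Gallus, Mustela, Pan, Puma, Salamandra, Sinapis, Solenopsis, Tremarctos, Vulpes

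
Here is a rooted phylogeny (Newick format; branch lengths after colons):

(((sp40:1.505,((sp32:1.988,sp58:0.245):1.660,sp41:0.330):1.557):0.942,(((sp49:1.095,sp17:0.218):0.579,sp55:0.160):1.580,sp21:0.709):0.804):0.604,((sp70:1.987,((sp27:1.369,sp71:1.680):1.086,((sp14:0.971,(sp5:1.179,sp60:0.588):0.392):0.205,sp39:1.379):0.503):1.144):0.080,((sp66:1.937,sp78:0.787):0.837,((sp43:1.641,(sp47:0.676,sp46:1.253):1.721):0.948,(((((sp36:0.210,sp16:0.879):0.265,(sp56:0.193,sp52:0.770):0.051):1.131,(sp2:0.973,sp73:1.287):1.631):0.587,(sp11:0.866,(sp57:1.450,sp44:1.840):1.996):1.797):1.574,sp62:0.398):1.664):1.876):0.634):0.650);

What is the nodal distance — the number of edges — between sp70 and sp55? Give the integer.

7

The MRCA of sp70 and sp55 is the root of the tree.
From sp70 up to that node: 3 branches. From sp55 up to the same node: 4 branches. Total: 3 + 4 = 7.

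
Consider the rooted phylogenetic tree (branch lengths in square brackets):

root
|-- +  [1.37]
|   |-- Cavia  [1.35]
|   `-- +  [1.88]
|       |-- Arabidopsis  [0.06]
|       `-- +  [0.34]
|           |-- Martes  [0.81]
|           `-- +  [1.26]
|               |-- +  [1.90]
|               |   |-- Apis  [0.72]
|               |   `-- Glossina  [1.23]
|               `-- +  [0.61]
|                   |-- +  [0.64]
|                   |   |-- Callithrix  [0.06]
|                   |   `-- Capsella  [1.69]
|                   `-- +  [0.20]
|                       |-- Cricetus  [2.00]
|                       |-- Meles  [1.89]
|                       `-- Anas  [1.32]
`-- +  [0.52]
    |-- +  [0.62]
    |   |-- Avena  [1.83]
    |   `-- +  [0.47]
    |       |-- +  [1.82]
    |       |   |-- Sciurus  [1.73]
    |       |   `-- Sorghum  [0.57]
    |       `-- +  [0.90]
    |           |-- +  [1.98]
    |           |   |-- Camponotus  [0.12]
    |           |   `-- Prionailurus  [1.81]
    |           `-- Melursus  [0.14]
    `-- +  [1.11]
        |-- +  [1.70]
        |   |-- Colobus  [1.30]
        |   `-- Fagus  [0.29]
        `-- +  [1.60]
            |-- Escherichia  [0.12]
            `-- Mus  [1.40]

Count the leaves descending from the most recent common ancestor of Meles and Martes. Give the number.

8

The MRCA of Meles and Martes is the node subtending (Martes,((Apis,Glossina),((Callithrix,Capsella),(Cricetus,Meles,Anas)))).
That clade contains 8 terminal taxa: Anas, Apis, Callithrix, Capsella, Cricetus, Glossina, Martes, Meles.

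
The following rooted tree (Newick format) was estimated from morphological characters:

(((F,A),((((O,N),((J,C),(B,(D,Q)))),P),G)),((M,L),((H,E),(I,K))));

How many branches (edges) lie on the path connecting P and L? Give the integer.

The MRCA of P and L is the root of the tree.
From P up to that node: 4 branches. From L up to the same node: 3 branches. Total: 4 + 3 = 7.

7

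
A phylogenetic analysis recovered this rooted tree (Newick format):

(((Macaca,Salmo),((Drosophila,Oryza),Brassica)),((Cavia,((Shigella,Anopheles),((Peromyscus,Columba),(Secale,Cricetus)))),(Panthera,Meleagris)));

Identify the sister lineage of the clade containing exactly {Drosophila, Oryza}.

The clade containing exactly {Drosophila, Oryza} attaches to the tree at the node subtending ((Drosophila,Oryza),Brassica).
The other lineage descending from that same node — the sister group — is the single tip Brassica.

Brassica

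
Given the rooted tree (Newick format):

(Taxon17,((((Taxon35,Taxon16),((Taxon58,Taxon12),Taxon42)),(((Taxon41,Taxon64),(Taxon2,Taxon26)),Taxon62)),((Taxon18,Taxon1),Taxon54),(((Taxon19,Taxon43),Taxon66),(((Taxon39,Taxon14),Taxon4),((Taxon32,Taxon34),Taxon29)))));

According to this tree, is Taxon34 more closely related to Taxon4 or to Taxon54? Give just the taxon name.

The MRCA of Taxon34 and Taxon4 subtends (((Taxon39,Taxon14),Taxon4),((Taxon32,Taxon34),Taxon29)) (6 taxa).
The MRCA of Taxon34 and Taxon54 subtends ((((Taxon35,Taxon16),((Taxon58,Taxon12),Taxon42)),(((Taxon41,Taxon64),(Taxon2,Taxon26)),Taxon62)),((Taxon18,Taxon1),Taxon54),(((Taxon19,Taxon43),Taxon66),(((Taxon39,Taxon14),Taxon4),((Taxon32,Taxon34),Taxon29)))) (22 taxa).
The first is nested inside the second, so Taxon34 shares a more recent common ancestor with Taxon4.

Taxon4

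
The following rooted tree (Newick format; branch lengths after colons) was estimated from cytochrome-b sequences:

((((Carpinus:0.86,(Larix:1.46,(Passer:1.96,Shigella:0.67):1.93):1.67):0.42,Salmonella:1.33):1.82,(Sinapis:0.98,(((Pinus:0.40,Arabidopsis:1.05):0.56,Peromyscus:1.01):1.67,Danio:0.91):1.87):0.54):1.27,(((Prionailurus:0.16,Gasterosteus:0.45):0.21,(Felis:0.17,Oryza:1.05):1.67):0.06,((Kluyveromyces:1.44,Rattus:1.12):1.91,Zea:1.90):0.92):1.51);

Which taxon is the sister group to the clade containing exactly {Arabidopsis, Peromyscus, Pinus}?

The clade containing exactly {Arabidopsis, Peromyscus, Pinus} attaches to the tree at the node subtending (((Pinus,Arabidopsis),Peromyscus),Danio).
The other lineage descending from that same node — the sister group — is the single tip Danio.

Danio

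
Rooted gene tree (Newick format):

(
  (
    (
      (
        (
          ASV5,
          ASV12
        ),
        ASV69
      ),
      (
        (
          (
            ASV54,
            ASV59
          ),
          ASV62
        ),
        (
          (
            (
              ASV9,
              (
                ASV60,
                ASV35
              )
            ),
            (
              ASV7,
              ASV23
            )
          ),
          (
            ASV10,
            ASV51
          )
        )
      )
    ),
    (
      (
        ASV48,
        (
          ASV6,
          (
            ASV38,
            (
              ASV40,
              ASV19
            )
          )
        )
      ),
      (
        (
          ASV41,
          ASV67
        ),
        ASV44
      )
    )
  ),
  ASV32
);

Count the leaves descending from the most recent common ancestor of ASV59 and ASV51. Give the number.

The MRCA of ASV59 and ASV51 is the node subtending (((ASV54,ASV59),ASV62),(((ASV9,(ASV60,ASV35)),(ASV7,ASV23)),(ASV10,ASV51))).
That clade contains 10 terminal taxa: ASV10, ASV23, ASV35, ASV51, ASV54, ASV59, ASV60, ASV62, ASV7, ASV9.

10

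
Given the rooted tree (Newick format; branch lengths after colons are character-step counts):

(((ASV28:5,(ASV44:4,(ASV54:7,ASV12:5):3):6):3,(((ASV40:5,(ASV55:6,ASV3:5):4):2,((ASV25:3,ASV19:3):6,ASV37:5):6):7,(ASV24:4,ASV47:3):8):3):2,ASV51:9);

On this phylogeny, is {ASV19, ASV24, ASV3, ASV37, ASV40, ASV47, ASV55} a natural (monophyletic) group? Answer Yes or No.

The MRCA of the listed taxa subtends (((ASV40,(ASV55,ASV3)),((ASV25,ASV19),ASV37)),(ASV24,ASV47)).
That clade also contains ASV25, which is not in the proposed group, so the group is not monophyletic.

No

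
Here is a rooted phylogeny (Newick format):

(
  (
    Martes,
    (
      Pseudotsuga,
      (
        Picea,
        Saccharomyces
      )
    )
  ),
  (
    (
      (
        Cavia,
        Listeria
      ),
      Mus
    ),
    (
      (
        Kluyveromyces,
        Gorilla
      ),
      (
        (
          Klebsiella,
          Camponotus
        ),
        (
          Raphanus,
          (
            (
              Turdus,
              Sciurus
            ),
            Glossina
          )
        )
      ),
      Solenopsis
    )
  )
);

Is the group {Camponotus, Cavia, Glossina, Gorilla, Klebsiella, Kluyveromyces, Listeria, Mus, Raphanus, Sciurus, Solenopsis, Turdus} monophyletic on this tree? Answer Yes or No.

The most recent common ancestor of these taxa subtends (((Cavia,Listeria),Mus),((Kluyveromyces,Gorilla),((Klebsiella,Camponotus),(Raphanus,((Turdus,Sciurus),Glossina))),Solenopsis)).
That clade has exactly 12 tips — every listed taxon and nothing else — so the group is monophyletic.

Yes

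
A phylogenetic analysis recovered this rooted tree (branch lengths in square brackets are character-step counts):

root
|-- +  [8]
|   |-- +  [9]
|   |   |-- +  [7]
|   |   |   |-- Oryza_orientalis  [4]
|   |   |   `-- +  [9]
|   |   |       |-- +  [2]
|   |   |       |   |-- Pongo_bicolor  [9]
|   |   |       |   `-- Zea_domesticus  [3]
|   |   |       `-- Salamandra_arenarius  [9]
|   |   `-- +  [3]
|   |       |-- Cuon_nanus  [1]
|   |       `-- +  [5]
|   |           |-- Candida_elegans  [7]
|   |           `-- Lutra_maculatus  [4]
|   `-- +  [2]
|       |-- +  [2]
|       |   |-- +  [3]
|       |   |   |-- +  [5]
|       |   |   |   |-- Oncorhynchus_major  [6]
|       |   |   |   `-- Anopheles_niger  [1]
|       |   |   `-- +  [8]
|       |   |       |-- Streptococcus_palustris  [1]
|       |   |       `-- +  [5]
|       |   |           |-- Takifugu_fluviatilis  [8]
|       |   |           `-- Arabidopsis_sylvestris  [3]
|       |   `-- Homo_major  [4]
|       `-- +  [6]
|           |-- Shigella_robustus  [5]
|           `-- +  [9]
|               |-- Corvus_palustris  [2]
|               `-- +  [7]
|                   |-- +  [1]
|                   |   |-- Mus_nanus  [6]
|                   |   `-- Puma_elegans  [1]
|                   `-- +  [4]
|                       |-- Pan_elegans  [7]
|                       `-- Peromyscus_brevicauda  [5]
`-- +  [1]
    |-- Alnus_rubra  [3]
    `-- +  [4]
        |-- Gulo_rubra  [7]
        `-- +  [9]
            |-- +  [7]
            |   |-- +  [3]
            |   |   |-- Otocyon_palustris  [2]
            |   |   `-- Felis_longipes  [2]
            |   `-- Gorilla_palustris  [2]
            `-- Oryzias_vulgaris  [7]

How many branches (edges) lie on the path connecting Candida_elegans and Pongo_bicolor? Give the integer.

The MRCA of Candida_elegans and Pongo_bicolor is the node subtending ((Oryza_orientalis,((Pongo_bicolor,Zea_domesticus),Salamandra_arenarius)),(Cuon_nanus,(Candida_elegans,Lutra_maculatus))).
From Candida_elegans up to that node: 3 branches. From Pongo_bicolor up to the same node: 4 branches. Total: 3 + 4 = 7.

7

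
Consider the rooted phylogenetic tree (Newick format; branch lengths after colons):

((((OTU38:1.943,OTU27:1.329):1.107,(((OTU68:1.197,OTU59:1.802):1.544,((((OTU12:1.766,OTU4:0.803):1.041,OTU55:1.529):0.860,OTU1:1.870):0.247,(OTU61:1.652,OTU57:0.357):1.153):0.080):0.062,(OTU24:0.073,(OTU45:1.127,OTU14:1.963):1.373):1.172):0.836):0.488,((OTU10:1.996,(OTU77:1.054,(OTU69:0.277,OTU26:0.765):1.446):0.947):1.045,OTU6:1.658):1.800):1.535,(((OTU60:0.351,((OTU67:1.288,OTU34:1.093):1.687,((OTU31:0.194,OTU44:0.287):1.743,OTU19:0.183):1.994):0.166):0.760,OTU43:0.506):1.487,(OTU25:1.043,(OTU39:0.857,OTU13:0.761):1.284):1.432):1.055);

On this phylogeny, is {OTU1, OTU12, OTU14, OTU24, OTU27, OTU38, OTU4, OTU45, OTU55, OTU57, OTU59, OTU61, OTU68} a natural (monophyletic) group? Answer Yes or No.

The most recent common ancestor of these taxa subtends ((OTU38,OTU27),(((OTU68,OTU59),((((OTU12,OTU4),OTU55),OTU1),(OTU61,OTU57))),(OTU24,(OTU45,OTU14)))).
That clade has exactly 13 tips — every listed taxon and nothing else — so the group is monophyletic.

Yes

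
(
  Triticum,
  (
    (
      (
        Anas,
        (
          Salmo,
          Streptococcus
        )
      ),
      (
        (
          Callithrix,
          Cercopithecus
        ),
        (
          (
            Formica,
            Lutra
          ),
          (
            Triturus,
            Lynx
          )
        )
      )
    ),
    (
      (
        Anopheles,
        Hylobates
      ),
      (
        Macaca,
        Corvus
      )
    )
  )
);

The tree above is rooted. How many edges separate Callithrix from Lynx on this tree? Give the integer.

The MRCA of Callithrix and Lynx is the node subtending ((Callithrix,Cercopithecus),((Formica,Lutra),(Triturus,Lynx))).
From Callithrix up to that node: 2 branches. From Lynx up to the same node: 3 branches. Total: 2 + 3 = 5.

5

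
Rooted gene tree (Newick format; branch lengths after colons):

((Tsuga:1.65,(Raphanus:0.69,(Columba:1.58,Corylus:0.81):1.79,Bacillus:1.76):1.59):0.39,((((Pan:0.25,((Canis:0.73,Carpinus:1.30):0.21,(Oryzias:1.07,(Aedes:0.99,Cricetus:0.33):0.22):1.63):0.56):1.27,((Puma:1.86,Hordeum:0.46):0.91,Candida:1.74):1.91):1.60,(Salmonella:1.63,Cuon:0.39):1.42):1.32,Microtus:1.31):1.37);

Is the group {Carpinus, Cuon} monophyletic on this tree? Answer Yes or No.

The MRCA of the listed taxa subtends (((Pan,((Canis,Carpinus),(Oryzias,(Aedes,Cricetus)))),((Puma,Hordeum),Candida)),(Salmonella,Cuon)).
That clade also contains Aedes, Candida, Canis, Cricetus, Hordeum, Oryzias, Pan, Puma, Salmonella, which are not in the proposed group, so the group is not monophyletic.

No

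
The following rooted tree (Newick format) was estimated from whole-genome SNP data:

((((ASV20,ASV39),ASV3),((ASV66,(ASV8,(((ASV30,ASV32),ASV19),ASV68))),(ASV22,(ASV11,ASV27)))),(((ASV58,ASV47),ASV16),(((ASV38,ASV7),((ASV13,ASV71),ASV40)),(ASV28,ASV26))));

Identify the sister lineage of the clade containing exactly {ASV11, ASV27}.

ASV22

The clade containing exactly {ASV11, ASV27} attaches to the tree at the node subtending (ASV22,(ASV11,ASV27)).
The other lineage descending from that same node — the sister group — is the single tip ASV22.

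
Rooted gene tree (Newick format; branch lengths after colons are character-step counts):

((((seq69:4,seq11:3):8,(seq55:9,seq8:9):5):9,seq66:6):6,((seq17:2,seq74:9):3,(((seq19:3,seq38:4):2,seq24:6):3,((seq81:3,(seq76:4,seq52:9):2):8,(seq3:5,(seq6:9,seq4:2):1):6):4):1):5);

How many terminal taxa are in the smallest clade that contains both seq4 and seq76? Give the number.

6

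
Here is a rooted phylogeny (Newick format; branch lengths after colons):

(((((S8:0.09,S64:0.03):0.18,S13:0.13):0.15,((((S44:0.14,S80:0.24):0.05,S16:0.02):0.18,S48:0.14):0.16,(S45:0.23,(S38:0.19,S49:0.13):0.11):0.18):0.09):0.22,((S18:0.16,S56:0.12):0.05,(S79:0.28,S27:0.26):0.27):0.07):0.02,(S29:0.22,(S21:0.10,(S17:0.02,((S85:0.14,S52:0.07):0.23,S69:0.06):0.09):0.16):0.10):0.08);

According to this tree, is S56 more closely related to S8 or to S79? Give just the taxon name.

S79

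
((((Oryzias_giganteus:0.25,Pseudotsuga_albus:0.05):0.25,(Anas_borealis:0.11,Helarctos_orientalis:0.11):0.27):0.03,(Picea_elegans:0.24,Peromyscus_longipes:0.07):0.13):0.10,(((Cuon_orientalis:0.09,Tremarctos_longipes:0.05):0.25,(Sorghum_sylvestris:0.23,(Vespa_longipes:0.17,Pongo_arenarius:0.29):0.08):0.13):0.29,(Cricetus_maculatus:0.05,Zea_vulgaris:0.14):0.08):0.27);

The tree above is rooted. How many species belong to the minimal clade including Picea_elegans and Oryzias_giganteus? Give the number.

The MRCA of Picea_elegans and Oryzias_giganteus is the node subtending (((Oryzias_giganteus,Pseudotsuga_albus),(Anas_borealis,Helarctos_orientalis)),(Picea_elegans,Peromyscus_longipes)).
That clade contains 6 terminal taxa: Anas_borealis, Helarctos_orientalis, Oryzias_giganteus, Peromyscus_longipes, Picea_elegans, Pseudotsuga_albus.

6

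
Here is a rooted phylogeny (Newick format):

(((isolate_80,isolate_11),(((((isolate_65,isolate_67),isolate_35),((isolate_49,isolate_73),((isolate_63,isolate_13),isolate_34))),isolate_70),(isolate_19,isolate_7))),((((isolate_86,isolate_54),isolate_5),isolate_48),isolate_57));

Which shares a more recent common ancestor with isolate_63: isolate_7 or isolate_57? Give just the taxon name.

The MRCA of isolate_63 and isolate_7 subtends (((((isolate_65,isolate_67),isolate_35),((isolate_49,isolate_73),((isolate_63,isolate_13),isolate_34))),isolate_70),(isolate_19,isolate_7)) (11 taxa).
The MRCA of isolate_63 and isolate_57 is the root, subtending the entire tree (18 taxa).
The first is nested inside the second, so isolate_63 shares a more recent common ancestor with isolate_7.

isolate_7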